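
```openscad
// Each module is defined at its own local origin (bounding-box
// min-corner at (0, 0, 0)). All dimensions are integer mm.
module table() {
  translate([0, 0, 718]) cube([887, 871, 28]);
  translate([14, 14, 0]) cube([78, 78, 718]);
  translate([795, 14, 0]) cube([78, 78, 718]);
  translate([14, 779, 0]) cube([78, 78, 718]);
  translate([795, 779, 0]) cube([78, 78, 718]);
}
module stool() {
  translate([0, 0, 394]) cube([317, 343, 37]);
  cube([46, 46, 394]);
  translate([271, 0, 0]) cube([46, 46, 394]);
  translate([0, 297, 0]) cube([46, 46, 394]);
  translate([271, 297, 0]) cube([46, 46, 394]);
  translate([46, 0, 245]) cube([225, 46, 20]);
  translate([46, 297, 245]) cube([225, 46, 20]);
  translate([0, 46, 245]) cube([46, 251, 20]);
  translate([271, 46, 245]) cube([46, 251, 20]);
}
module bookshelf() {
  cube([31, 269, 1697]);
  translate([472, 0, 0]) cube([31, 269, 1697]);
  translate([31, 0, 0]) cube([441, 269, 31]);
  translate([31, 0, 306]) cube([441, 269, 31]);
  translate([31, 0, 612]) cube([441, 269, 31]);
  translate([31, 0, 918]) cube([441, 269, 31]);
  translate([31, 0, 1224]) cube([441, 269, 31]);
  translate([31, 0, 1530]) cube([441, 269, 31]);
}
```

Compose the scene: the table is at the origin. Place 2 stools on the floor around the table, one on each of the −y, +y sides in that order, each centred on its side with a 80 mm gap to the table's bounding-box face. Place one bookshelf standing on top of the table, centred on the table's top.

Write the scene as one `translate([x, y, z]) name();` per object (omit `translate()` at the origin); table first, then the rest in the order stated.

table();
translate([285, -423, 0]) stool();
translate([285, 951, 0]) stool();
translate([192, 301, 746]) bookshelf();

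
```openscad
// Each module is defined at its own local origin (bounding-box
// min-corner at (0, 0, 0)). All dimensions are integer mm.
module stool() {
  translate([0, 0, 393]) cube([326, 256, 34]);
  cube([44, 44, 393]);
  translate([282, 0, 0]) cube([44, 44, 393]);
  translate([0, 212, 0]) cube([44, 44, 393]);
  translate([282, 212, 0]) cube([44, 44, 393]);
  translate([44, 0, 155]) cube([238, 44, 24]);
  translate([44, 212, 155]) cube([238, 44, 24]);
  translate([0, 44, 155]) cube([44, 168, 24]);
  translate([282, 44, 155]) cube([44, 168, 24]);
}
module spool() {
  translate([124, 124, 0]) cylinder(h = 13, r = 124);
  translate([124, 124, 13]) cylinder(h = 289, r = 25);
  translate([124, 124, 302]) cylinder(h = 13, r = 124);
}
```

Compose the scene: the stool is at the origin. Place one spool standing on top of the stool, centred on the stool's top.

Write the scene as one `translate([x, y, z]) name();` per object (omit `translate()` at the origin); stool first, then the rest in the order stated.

stool();
translate([39, 4, 427]) spool();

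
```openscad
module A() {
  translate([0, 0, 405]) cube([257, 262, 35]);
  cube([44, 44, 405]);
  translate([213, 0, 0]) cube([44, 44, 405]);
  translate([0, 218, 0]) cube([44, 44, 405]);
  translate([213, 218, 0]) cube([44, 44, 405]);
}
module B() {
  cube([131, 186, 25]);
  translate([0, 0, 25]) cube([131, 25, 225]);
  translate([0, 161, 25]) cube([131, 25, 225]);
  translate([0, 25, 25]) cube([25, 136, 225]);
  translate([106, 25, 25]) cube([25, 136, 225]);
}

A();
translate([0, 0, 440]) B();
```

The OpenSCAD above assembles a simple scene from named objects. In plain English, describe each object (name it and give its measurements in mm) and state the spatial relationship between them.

A is a simple wooden stool: a rectangular seat 257 mm (x) by 262 mm (y), 35 mm thick, top face at z = 440 mm, on four square legs, each 44×44 mm in cross-section. The legs rest on z = 0, each flush with a corner of the seat.

B is an open storage box with external size 131×186×250 mm and wall thickness 25 mm (the base is also 25 mm thick). The base covers the whole footprint; the four walls stand on the base, with the y-facing walls full-width and the x-facing walls fitting between their inner faces.

The open box is on top of the stool.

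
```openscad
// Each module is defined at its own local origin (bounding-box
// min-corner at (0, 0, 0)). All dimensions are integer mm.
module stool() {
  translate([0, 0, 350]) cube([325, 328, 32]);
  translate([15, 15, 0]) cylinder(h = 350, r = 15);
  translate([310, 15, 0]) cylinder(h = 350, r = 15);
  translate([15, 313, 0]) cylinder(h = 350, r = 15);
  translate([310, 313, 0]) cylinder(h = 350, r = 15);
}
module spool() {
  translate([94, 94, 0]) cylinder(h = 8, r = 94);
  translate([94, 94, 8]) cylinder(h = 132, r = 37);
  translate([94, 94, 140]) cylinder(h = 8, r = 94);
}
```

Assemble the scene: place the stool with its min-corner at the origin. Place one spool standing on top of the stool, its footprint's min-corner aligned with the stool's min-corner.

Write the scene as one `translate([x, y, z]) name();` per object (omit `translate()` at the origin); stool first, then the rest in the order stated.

stool();
translate([0, 0, 382]) spool();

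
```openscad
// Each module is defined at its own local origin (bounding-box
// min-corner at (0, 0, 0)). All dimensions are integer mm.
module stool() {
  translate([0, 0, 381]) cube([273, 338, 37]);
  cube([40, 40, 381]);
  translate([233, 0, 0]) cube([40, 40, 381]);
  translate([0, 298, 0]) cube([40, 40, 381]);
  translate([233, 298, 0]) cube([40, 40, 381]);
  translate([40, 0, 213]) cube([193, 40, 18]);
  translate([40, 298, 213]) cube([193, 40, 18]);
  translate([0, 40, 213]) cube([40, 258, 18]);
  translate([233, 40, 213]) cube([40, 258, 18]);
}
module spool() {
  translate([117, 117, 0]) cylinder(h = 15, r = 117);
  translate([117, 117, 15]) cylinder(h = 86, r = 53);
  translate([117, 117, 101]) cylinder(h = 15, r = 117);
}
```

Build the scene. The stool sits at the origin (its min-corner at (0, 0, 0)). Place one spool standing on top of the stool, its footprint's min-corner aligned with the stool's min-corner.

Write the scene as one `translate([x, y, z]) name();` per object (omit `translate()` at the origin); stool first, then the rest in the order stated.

stool();
translate([0, 0, 418]) spool();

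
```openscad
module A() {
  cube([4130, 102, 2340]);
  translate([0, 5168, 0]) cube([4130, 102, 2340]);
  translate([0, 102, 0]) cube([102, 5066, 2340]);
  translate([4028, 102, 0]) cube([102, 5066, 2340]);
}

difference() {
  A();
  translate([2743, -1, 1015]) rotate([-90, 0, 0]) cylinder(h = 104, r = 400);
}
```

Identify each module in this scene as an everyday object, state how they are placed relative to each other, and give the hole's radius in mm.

A is a house frame. The house frame has a circular hole through its front wall. The hole's radius is 400 mm.

The subtracted cylinder has r = 400 mm.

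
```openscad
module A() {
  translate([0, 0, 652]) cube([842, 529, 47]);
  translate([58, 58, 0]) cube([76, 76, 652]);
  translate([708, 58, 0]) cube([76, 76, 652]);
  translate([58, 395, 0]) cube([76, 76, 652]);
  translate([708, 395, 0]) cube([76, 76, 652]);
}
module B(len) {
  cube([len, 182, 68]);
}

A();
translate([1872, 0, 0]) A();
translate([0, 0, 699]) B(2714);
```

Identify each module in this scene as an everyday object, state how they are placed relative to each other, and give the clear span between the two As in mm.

Second table starts at x = 1872; first ends at x = 842; clear span = 1872 − 842 = 1030 mm.

A is a table. B is a beam. A beam spans the tops of two tables. The clear span between the two tables is 1030 mm.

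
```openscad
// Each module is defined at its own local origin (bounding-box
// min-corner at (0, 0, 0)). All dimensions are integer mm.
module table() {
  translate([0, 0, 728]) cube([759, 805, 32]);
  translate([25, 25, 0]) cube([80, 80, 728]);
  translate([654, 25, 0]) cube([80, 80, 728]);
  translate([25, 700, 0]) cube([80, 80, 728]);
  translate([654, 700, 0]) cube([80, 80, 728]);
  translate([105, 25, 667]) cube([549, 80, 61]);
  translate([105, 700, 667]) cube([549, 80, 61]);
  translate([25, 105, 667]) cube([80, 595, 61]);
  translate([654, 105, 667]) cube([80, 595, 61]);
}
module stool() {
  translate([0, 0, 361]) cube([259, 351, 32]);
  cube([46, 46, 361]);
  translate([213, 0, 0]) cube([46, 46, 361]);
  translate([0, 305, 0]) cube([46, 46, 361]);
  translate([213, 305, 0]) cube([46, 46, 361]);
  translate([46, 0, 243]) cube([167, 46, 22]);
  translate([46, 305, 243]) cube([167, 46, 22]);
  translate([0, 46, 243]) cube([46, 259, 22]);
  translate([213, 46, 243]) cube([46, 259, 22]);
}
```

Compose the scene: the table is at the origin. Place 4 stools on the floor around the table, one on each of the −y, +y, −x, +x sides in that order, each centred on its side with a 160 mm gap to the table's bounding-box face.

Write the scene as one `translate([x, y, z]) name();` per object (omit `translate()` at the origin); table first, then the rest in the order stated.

table();
translate([250, -511, 0]) stool();
translate([250, 965, 0]) stool();
translate([-419, 227, 0]) stool();
translate([919, 227, 0]) stool();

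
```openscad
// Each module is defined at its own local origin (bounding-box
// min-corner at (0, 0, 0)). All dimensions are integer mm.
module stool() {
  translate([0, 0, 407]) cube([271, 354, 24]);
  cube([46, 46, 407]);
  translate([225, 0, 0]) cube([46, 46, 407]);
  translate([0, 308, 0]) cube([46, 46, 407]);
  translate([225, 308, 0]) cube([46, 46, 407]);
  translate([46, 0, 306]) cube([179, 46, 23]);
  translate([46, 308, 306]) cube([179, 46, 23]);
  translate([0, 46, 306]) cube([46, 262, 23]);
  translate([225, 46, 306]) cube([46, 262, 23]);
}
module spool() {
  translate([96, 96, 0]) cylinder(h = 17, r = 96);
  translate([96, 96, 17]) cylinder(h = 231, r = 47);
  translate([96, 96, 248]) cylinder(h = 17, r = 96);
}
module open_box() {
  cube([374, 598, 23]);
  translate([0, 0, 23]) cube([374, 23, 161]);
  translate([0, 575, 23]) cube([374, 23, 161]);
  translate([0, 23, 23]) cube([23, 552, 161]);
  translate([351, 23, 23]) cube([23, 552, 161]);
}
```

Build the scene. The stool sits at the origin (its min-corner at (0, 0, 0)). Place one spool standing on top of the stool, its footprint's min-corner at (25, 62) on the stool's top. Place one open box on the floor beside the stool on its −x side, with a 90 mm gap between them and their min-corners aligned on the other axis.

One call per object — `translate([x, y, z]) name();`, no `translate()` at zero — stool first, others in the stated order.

stool();
translate([25, 62, 431]) spool();
translate([-464, 0, 0]) open_box();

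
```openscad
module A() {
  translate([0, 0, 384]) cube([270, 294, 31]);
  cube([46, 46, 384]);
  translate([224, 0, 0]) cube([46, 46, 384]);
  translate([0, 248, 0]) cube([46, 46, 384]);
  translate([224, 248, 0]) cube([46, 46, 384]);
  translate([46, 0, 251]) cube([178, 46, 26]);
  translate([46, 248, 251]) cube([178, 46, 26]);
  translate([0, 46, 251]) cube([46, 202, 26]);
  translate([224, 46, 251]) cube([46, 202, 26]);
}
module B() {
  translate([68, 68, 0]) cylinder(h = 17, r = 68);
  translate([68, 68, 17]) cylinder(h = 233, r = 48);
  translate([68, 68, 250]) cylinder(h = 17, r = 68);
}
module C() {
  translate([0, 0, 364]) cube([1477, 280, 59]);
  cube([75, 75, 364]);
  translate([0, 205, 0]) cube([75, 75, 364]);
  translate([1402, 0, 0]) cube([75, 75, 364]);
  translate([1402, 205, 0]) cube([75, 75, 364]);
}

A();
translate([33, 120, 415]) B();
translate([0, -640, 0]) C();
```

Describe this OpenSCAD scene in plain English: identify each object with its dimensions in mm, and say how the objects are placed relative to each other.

A is a simple wooden stool: a rectangular seat 270 mm (x) by 294 mm (y), 31 mm thick, top face at z = 415 mm, on four square legs, each 46×46 mm in cross-section. The legs rest on z = 0, each flush with a corner of the seat. Four stretchers, 46 mm wide and 26 mm tall, connect adjacent legs with their undersides at z = 251 mm, each running between the inner faces of the legs it joins and aligned with the legs' outer faces on the other axis.

B is a spool: two coaxial disc flanges of radius 68 mm and thickness 17 mm, joined by a core cylinder of radius 48 mm and height 233 mm. The lower flange rests on z = 0 and the three cylinders share a vertical axis.

C is a bench: a 1477×280 mm seat slab, 59 mm thick, top at z = 423 mm, on four 75×75 mm square legs flush with the seat corners and standing on z = 0.

The spool is on top of the stool. The bench is on the floor beside the stool on its −y side.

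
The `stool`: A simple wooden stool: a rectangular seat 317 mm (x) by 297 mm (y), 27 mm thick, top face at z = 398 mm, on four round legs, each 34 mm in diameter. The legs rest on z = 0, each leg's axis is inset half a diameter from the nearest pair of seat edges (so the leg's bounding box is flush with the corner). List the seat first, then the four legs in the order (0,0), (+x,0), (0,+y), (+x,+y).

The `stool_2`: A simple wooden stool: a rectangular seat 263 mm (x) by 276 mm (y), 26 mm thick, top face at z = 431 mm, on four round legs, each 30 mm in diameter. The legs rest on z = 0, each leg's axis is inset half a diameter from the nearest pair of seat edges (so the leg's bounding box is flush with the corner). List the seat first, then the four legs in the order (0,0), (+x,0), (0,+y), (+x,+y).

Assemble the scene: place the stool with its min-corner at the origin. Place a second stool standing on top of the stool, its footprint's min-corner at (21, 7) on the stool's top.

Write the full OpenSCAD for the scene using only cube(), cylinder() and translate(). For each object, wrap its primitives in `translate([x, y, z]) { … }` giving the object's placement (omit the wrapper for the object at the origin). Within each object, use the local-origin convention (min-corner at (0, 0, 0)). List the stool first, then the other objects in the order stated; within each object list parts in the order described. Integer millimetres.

translate([0, 0, 371]) cube([317, 297, 27]);
translate([17, 17, 0]) cylinder(h = 371, r = 17);
translate([300, 17, 0]) cylinder(h = 371, r = 17);
translate([17, 280, 0]) cylinder(h = 371, r = 17);
translate([300, 280, 0]) cylinder(h = 371, r = 17);
translate([21, 7, 398]) {
  translate([0, 0, 405]) cube([263, 276, 26]);
  translate([15, 15, 0]) cylinder(h = 405, r = 15);
  translate([248, 15, 0]) cylinder(h = 405, r = 15);
  translate([15, 261, 0]) cylinder(h = 405, r = 15);
  translate([248, 261, 0]) cylinder(h = 405, r = 15);
}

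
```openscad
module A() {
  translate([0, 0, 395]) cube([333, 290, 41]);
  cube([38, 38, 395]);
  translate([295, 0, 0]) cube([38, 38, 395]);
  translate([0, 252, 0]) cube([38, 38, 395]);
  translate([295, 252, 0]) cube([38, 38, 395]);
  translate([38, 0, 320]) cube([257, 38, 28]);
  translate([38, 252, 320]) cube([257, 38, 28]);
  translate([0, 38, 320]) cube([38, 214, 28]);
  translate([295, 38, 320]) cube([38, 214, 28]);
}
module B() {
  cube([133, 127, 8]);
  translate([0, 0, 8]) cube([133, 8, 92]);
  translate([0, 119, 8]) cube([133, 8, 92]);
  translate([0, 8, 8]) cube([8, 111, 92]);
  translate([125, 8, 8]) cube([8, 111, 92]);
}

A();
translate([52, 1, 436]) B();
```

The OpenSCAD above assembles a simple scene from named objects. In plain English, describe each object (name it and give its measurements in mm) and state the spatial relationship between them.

A is a simple wooden stool: a rectangular seat 333 mm (x) by 290 mm (y), 41 mm thick, top face at z = 436 mm, on four square legs, each 38×38 mm in cross-section. The legs rest on z = 0, each flush with a corner of the seat. Four stretchers, 38 mm wide and 28 mm tall, connect adjacent legs with their undersides at z = 320 mm, each running between the inner faces of the legs it joins and aligned with the legs' outer faces on the other axis.

B is an open-topped rectangular box: outside dimensions 133×127×100 mm, with a uniform wall and base thickness of 8 mm. The base is a full 133×127 slab on the floor; four walls sit on top of the base. The front and back walls (the −y and +y sides) span the full width; the two side walls fit between them.

The open box is on top of the stool.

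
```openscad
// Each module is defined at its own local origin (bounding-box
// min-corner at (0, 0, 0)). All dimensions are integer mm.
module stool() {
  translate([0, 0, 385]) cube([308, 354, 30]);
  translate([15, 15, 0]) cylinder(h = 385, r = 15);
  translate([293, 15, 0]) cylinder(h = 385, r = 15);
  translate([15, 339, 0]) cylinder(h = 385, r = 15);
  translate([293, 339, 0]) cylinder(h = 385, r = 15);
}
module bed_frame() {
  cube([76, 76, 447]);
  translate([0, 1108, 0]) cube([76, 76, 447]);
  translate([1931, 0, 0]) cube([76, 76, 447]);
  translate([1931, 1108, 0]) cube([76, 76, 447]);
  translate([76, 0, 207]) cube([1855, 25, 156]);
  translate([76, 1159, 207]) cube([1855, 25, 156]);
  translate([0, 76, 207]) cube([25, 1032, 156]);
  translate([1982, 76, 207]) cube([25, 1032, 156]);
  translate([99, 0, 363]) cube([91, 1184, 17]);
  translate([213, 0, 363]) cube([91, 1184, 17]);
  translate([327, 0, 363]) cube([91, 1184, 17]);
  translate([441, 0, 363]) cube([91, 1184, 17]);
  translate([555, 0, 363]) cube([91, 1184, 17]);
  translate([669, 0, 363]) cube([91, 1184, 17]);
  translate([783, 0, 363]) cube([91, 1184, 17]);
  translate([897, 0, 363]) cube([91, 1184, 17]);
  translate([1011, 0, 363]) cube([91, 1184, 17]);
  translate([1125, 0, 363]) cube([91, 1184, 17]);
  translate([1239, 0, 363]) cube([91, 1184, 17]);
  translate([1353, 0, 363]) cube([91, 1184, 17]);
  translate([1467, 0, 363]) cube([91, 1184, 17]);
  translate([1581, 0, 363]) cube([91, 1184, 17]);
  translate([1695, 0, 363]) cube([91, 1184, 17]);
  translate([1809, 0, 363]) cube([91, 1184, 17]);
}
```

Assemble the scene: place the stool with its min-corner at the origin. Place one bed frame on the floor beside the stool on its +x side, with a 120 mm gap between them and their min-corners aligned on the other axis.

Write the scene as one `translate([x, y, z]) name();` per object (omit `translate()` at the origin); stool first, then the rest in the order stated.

stool();
translate([428, 0, 0]) bed_frame();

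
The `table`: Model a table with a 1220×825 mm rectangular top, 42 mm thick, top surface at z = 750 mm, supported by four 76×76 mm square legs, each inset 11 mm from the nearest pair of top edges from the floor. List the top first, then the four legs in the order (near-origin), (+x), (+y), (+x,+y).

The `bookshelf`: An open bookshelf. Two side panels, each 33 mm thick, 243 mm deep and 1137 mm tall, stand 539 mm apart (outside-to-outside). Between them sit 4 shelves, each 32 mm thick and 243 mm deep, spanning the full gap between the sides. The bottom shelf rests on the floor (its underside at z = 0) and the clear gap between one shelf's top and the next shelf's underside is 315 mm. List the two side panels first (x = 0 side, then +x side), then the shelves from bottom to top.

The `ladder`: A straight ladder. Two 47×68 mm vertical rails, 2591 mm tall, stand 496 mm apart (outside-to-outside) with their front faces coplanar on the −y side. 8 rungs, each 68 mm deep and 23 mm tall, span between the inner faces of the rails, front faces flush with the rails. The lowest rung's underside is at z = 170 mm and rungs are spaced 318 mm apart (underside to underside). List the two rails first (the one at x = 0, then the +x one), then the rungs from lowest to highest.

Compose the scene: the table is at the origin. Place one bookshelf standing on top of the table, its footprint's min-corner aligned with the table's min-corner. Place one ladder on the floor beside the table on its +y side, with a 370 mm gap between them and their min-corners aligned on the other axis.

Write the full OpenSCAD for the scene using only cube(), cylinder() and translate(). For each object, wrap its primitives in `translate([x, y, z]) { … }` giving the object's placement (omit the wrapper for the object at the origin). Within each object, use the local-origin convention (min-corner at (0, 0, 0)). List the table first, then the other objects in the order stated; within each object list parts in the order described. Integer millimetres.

translate([0, 0, 708]) cube([1220, 825, 42]);
translate([11, 11, 0]) cube([76, 76, 708]);
translate([1133, 11, 0]) cube([76, 76, 708]);
translate([11, 738, 0]) cube([76, 76, 708]);
translate([1133, 738, 0]) cube([76, 76, 708]);
translate([0, 0, 750]) {
  cube([33, 243, 1137]);
  translate([506, 0, 0]) cube([33, 243, 1137]);
  translate([33, 0, 0]) cube([473, 243, 32]);
  translate([33, 0, 347]) cube([473, 243, 32]);
  translate([33, 0, 694]) cube([473, 243, 32]);
  translate([33, 0, 1041]) cube([473, 243, 32]);
}
translate([0, 1195, 0]) {
  cube([47, 68, 2591]);
  translate([449, 0, 0]) cube([47, 68, 2591]);
  translate([47, 0, 170]) cube([402, 68, 23]);
  translate([47, 0, 488]) cube([402, 68, 23]);
  translate([47, 0, 806]) cube([402, 68, 23]);
  translate([47, 0, 1124]) cube([402, 68, 23]);
  translate([47, 0, 1442]) cube([402, 68, 23]);
  translate([47, 0, 1760]) cube([402, 68, 23]);
  translate([47, 0, 2078]) cube([402, 68, 23]);
  translate([47, 0, 2396]) cube([402, 68, 23]);
}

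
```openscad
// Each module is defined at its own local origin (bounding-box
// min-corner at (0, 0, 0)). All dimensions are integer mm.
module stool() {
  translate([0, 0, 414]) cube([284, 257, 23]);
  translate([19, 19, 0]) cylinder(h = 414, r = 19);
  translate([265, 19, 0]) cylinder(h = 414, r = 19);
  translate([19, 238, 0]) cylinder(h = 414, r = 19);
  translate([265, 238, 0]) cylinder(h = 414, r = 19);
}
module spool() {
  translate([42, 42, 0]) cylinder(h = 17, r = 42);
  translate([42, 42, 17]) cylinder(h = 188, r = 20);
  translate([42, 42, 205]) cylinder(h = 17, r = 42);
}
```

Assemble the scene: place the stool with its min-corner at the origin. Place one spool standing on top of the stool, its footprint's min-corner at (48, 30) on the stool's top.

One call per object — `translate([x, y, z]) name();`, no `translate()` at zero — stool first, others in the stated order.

stool();
translate([48, 30, 437]) spool();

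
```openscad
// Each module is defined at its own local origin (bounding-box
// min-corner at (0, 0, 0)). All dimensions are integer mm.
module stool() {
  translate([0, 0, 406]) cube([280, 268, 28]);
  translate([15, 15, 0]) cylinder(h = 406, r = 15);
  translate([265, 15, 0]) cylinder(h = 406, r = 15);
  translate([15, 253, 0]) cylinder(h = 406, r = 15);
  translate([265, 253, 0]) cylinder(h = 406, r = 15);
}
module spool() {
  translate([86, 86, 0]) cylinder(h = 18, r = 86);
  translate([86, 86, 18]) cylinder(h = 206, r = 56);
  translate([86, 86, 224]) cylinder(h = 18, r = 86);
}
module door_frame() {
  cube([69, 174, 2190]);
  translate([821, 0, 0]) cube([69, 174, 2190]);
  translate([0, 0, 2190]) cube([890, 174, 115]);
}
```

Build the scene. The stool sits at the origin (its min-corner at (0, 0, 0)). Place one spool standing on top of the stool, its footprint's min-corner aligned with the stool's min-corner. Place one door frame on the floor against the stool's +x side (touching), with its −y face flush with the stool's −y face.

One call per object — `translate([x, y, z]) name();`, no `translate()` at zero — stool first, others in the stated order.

stool();
translate([0, 0, 434]) spool();
translate([280, 0, 0]) door_frame();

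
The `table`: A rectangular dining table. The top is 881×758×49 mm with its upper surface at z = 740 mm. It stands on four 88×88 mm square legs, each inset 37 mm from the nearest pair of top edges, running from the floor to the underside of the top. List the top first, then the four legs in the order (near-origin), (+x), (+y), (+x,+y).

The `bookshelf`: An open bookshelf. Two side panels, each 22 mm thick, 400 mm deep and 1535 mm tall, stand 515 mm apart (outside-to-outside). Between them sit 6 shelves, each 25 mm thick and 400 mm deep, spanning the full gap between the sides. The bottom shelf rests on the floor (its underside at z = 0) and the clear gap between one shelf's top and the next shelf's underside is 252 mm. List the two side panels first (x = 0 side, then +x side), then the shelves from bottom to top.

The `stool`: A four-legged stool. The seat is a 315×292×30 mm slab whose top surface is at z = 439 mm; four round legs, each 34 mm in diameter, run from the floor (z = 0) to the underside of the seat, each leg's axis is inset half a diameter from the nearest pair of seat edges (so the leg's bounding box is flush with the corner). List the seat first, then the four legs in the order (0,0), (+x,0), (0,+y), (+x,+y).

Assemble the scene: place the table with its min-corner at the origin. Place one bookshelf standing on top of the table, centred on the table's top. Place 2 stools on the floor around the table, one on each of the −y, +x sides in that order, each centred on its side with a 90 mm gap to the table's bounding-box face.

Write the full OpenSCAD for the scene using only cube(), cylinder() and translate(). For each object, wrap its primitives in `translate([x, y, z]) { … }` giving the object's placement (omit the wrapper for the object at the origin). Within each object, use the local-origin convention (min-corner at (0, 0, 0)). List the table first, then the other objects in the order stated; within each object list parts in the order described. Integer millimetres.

translate([0, 0, 691]) cube([881, 758, 49]);
translate([37, 37, 0]) cube([88, 88, 691]);
translate([756, 37, 0]) cube([88, 88, 691]);
translate([37, 633, 0]) cube([88, 88, 691]);
translate([756, 633, 0]) cube([88, 88, 691]);
translate([183, 179, 740]) {
  cube([22, 400, 1535]);
  translate([493, 0, 0]) cube([22, 400, 1535]);
  translate([22, 0, 0]) cube([471, 400, 25]);
  translate([22, 0, 277]) cube([471, 400, 25]);
  translate([22, 0, 554]) cube([471, 400, 25]);
  translate([22, 0, 831]) cube([471, 400, 25]);
  translate([22, 0, 1108]) cube([471, 400, 25]);
  translate([22, 0, 1385]) cube([471, 400, 25]);
}
translate([283, -382, 0]) {
  translate([0, 0, 409]) cube([315, 292, 30]);
  translate([17, 17, 0]) cylinder(h = 409, r = 17);
  translate([298, 17, 0]) cylinder(h = 409, r = 17);
  translate([17, 275, 0]) cylinder(h = 409, r = 17);
  translate([298, 275, 0]) cylinder(h = 409, r = 17);
}
translate([971, 233, 0]) {
  translate([0, 0, 409]) cube([315, 292, 30]);
  translate([17, 17, 0]) cylinder(h = 409, r = 17);
  translate([298, 17, 0]) cylinder(h = 409, r = 17);
  translate([17, 275, 0]) cylinder(h = 409, r = 17);
  translate([298, 275, 0]) cylinder(h = 409, r = 17);
}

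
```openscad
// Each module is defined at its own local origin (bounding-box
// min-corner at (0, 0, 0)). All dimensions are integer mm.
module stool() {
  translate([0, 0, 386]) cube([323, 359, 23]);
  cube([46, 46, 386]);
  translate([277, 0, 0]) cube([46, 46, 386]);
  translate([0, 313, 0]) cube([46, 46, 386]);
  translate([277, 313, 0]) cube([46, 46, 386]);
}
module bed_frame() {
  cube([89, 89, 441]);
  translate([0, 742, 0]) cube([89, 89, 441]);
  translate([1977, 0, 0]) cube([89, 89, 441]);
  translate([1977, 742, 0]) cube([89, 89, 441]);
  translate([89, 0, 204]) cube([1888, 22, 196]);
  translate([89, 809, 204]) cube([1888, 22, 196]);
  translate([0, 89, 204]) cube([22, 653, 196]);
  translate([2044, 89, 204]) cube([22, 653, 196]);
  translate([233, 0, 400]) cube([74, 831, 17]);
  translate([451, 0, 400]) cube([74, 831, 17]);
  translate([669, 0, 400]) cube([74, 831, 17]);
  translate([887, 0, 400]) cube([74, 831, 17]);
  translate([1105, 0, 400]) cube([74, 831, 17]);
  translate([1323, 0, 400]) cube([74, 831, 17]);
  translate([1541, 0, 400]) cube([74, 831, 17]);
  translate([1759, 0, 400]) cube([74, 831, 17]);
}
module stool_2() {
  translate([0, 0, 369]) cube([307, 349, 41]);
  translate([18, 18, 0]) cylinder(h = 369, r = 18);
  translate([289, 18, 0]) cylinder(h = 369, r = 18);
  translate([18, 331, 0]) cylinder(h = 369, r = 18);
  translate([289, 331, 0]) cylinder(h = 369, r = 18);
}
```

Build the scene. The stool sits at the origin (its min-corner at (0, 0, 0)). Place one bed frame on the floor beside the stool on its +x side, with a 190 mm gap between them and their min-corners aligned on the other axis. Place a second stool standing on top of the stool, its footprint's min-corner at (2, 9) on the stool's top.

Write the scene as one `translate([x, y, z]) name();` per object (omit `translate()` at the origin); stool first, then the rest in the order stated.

stool();
translate([513, 0, 0]) bed_frame();
translate([2, 9, 409]) stool_2();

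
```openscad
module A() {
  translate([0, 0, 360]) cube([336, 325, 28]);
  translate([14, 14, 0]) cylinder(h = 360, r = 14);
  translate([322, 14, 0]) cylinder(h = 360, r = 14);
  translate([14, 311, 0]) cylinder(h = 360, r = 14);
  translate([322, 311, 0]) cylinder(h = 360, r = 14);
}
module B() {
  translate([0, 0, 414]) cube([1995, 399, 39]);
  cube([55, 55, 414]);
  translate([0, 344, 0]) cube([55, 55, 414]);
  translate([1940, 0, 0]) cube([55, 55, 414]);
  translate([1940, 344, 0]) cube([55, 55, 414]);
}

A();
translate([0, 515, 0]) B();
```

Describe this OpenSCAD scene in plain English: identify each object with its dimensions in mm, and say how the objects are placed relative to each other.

A is a four-legged stool. The seat is a 336×325×28 mm slab whose top surface is at z = 388 mm; four round legs, each 28 mm in diameter, run from the floor (z = 0) to the underside of the seat, each leg's axis is inset half a diameter from the nearest pair of seat edges (so the leg's bounding box is flush with the corner).

B is a bench: a 1995×399 mm seat slab, 39 mm thick, top at z = 453 mm, on four 55×55 mm square legs flush with the seat corners and standing on z = 0.

The bench is on the floor beside the stool on its +y side.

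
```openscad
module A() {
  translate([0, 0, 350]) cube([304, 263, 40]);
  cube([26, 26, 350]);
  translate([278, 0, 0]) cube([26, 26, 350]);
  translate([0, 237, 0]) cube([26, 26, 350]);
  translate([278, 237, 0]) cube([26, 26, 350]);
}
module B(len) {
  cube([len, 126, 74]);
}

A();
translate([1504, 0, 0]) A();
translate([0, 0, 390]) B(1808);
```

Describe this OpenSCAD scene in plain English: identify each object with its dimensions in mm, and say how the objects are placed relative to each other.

A is a four-legged stool. The seat is a 304×263×40 mm slab whose top surface is at z = 390 mm; four square legs, each 26×26 mm in cross-section, run from the floor (z = 0) to the underside of the seat, each flush with a corner of the seat.

B is a rectangular beam 1808 mm long (x), 126 mm deep (y), 74 mm thick (z).

The beam spans the tops of two stools placed 1200 mm apart, resting at z = 390 mm.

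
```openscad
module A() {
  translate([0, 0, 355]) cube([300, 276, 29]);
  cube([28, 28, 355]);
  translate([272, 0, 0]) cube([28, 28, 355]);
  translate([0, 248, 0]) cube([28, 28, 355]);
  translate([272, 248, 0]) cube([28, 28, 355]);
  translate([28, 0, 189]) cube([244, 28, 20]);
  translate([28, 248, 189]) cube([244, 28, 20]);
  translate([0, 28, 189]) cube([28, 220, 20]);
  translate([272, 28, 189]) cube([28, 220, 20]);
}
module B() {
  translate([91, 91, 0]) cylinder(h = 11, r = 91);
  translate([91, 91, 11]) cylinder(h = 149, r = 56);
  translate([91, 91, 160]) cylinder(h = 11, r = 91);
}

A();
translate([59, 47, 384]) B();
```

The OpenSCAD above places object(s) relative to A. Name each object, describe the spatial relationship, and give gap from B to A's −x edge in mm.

A is a stool. B is a spool. The spool is on top of the stool, centred. The gap from the spool to the stool's −x edge is 59 mm.

The spool's min-x is at 59; the stool's min-x is 0; gap = 59 mm.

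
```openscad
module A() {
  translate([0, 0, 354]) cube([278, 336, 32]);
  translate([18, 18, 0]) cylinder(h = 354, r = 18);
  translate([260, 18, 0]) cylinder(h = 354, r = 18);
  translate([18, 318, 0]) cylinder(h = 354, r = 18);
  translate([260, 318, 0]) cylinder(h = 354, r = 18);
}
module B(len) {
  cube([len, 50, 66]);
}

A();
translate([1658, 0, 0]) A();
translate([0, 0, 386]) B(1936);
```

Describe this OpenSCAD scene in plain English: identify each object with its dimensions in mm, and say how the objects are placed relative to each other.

A is a simple wooden stool: a rectangular seat 278 mm (x) by 336 mm (y), 32 mm thick, top face at z = 386 mm, on four round legs, each 36 mm in diameter. The legs rest on z = 0, each leg's axis is inset half a diameter from the nearest pair of seat edges (so the leg's bounding box is flush with the corner).

B is a rectangular beam 1936 mm long (x), 50 mm deep (y), 66 mm thick (z).

The beam spans the tops of two stools placed 1380 mm apart, resting at z = 386 mm.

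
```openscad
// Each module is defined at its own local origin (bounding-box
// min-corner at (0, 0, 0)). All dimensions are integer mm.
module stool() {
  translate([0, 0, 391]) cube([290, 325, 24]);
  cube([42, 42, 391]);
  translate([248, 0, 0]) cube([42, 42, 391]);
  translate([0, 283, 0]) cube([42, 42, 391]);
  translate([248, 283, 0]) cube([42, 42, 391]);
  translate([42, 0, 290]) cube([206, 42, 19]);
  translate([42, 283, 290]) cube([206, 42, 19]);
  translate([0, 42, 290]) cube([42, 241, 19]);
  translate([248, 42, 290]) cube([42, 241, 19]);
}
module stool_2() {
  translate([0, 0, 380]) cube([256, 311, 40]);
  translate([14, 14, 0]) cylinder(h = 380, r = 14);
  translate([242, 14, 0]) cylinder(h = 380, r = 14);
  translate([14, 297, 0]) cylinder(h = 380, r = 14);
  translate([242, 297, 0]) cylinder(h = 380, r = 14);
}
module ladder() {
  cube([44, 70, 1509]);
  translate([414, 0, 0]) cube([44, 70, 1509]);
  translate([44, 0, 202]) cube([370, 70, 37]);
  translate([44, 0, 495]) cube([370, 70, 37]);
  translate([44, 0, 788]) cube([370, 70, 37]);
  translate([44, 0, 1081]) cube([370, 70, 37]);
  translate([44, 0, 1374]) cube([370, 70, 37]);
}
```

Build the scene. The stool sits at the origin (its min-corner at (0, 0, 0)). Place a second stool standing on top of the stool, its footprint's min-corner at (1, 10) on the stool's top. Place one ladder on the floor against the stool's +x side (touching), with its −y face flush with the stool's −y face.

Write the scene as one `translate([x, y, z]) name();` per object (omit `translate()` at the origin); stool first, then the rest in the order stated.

stool();
translate([1, 10, 415]) stool_2();
translate([290, 0, 0]) ladder();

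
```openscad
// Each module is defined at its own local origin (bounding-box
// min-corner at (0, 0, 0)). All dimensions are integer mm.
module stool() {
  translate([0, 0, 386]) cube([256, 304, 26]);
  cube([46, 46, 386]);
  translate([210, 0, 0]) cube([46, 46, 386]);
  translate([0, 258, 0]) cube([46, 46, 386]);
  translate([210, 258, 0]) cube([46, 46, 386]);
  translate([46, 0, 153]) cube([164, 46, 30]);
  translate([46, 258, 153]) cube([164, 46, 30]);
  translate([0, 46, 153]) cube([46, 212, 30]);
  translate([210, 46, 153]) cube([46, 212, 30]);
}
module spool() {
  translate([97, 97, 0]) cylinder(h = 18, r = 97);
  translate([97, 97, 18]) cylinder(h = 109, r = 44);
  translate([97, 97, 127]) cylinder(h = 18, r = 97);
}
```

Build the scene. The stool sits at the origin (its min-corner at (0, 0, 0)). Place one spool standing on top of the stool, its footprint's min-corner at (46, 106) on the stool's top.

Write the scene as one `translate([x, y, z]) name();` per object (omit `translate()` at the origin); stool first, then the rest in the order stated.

stool();
translate([46, 106, 412]) spool();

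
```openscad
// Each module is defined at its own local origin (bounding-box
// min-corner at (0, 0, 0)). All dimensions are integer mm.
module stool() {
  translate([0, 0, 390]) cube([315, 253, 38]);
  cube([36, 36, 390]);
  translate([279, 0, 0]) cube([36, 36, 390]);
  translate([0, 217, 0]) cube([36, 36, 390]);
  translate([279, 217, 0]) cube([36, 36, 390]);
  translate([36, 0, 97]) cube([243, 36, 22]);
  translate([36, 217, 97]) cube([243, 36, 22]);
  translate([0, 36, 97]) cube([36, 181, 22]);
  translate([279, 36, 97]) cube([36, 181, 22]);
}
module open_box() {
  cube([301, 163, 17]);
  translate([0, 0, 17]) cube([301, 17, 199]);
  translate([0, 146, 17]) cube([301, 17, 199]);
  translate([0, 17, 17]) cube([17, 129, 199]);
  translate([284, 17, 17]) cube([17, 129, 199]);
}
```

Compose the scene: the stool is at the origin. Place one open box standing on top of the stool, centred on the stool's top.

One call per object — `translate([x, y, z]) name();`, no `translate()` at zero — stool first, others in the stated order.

stool();
translate([7, 45, 428]) open_box();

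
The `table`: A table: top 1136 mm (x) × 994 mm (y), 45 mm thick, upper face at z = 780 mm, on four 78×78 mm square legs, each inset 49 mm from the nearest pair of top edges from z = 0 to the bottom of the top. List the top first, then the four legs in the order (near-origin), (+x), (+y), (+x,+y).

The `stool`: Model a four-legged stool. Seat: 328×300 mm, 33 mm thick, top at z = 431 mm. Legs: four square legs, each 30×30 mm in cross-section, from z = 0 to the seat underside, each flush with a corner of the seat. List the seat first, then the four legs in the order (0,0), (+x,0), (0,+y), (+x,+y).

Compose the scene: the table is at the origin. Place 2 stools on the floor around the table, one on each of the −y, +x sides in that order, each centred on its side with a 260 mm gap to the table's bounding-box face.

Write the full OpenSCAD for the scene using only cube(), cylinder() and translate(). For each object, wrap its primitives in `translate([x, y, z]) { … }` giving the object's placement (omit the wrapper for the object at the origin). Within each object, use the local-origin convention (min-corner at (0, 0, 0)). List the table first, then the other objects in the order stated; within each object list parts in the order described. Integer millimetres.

translate([0, 0, 735]) cube([1136, 994, 45]);
translate([49, 49, 0]) cube([78, 78, 735]);
translate([1009, 49, 0]) cube([78, 78, 735]);
translate([49, 867, 0]) cube([78, 78, 735]);
translate([1009, 867, 0]) cube([78, 78, 735]);
translate([404, -560, 0]) {
  translate([0, 0, 398]) cube([328, 300, 33]);
  cube([30, 30, 398]);
  translate([298, 0, 0]) cube([30, 30, 398]);
  translate([0, 270, 0]) cube([30, 30, 398]);
  translate([298, 270, 0]) cube([30, 30, 398]);
}
translate([1396, 347, 0]) {
  translate([0, 0, 398]) cube([328, 300, 33]);
  cube([30, 30, 398]);
  translate([298, 0, 0]) cube([30, 30, 398]);
  translate([0, 270, 0]) cube([30, 30, 398]);
  translate([298, 270, 0]) cube([30, 30, 398]);
}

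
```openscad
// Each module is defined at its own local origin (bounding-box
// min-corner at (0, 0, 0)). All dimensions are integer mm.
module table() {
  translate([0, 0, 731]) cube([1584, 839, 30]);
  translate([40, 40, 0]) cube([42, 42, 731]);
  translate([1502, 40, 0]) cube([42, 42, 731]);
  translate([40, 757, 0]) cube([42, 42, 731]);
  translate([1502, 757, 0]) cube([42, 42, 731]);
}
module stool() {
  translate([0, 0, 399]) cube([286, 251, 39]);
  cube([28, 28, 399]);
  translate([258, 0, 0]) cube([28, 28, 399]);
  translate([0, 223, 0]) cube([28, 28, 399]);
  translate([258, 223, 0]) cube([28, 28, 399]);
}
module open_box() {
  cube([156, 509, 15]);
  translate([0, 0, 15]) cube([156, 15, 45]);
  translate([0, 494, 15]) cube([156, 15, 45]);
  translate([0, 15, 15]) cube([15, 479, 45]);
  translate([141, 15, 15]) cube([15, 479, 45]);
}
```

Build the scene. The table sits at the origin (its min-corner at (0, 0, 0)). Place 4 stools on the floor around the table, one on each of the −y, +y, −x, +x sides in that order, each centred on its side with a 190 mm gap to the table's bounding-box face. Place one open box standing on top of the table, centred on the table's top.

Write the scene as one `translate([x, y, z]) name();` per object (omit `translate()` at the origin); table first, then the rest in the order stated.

table();
translate([649, -441, 0]) stool();
translate([649, 1029, 0]) stool();
translate([-476, 294, 0]) stool();
translate([1774, 294, 0]) stool();
translate([714, 165, 761]) open_box();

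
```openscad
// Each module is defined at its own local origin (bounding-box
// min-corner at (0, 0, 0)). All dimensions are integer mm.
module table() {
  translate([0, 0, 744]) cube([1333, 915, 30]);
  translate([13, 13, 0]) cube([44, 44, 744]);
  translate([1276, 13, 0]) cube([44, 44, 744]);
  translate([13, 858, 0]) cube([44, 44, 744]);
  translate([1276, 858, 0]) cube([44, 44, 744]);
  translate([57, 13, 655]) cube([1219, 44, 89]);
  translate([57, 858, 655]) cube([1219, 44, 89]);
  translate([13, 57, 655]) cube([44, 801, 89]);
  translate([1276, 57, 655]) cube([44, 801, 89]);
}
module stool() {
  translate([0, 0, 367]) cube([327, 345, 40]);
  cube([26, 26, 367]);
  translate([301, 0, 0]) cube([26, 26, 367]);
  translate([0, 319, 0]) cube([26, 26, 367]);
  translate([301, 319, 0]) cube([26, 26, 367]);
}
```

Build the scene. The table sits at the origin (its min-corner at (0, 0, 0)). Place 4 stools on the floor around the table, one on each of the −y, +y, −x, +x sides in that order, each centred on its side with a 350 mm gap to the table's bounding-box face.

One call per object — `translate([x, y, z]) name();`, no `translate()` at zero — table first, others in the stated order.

table();
translate([503, -695, 0]) stool();
translate([503, 1265, 0]) stool();
translate([-677, 285, 0]) stool();
translate([1683, 285, 0]) stool();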